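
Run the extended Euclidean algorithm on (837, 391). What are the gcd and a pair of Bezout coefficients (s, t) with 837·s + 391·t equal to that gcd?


Euclidean algorithm on (837, 391) — divide until remainder is 0:
  837 = 2 · 391 + 55
  391 = 7 · 55 + 6
  55 = 9 · 6 + 1
  6 = 6 · 1 + 0
gcd(837, 391) = 1.
Track Bezout coefficients alongside the remainders: start with r₀ = 837 = a·1 + b·0 (s = 1, t = 0) and r₁ = 391 = a·0 + b·1 (s = 0, t = 1); each new remainder r_{k+1} = r_{k-1} − q_k·r_k inherits s_{k+1} = s_{k-1} − q_k·s_k, t_{k+1} = t_{k-1} − q_k·t_k, so r_k = a·s_k + b·t_k at every step:
  q = 2: r = 55, s = 1 − 2·0 = 1, t = 0 − 2·1 = -2  (check: 837·1 + 391·(-2) = 55)
  q = 7: r = 6, s = 0 − 7·1 = -7, t = 1 − 7·(-2) = 15  (check: 837·(-7) + 391·15 = 6)
  q = 9: r = 1, s = 1 − 9·(-7) = 64, t = -2 − 9·15 = -137  (check: 837·64 + 391·(-137) = 1)
The row with r = 1 (the gcd) gives the Bezout coefficients s = 64, t = -137.
Result: 837 · (64) + 391 · (-137) = 1.

gcd(837, 391) = 1; s = 64, t = -137 (check: 837·64 + 391·(-137) = 1).


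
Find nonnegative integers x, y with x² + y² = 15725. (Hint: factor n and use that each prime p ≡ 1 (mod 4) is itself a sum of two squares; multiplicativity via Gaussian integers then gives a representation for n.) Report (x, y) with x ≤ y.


Step 1: Factor n = 15725 = 5^2 · 17 · 37.
Step 2: Check the mod-4 condition on each prime factor: 5 ≡ 1 (mod 4), exponent 2; 17 ≡ 1 (mod 4), exponent 1; 37 ≡ 1 (mod 4), exponent 1.
All primes ≡ 3 (mod 4) appear to even exponent (or don't appear), so by the two-squares theorem n IS expressible as a sum of two squares.
Step 3: Build a representation. Group n = k² · m with k = 5 and m = 17 · 37 = 629 (a product of primes ≡ 1 (mod 4)); a representation of m scales to one of n via (k·x)² + (k·y)² = k²(x² + y²). Each prime p ≡ 1 (mod 4) is itself a sum of two squares; find a² by testing p − a² for a perfect square:
  17: 17 − 1² = 16 = 4² ⇒ 17 = 1² + 4².
  37: 37 − 1² = 36 = 6² ⇒ 37 = 1² + 6².
  Combine using the Brahmagupta–Fibonacci identity (a² + b²)(c² + d²) = (ac − bd)² + (ad + bc)² = (ac + bd)² + (ad − bc)²:
  17 · 37 = 629: from (1² + 4²)(1² + 6²), take (1·1 − 4·6, 1·6 + 4·1) = (1 − 24, 6 + 4) = (-23, 10); dropping signs (only squares matter) gives (23, 10); check 23² + 10² = 529 + 100 = 629 ✓.
  Scale by k = 5: (5·23, 5·10) = (115, 50).
Step 4: Order so x ≤ y and verify: 50² + 115² = 2500 + 13225 = 15725 = n. ✓

n = 15725 = 50² + 115² (one valid representation with x ≤ y).


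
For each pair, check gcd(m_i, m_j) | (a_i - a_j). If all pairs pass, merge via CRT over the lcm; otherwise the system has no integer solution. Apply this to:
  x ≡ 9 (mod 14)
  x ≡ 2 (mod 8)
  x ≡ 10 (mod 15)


Moduli 14, 8, 15 are not pairwise coprime, so CRT works modulo lcm(m_i) when all pairwise compatibility conditions hold.
Pairwise compatibility: gcd(m_i, m_j) must divide a_i - a_j for every pair.
Merge one congruence at a time:
  Start: x ≡ 9 (mod 14).
  Combine with x ≡ 2 (mod 8): gcd(14, 8) = 2, and 2 - 9 = -7 is NOT divisible by 2.
    ⇒ system is inconsistent (no integer solution).

No solution (the system is inconsistent).


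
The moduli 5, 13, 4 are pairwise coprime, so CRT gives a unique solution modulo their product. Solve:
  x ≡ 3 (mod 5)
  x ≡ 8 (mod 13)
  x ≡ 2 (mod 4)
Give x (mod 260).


Moduli 5, 13, 4 are pairwise coprime; by CRT there is a unique solution modulo M = 5 · 13 · 4 = 260.
Solve pairwise, accumulating the modulus:
  Start with x ≡ 3 (mod 5).
  Combine with x ≡ 8 (mod 13): since gcd(5, 13) = 1, we get a unique residue mod 65.
    Write x = 3 + 5·t and substitute into x ≡ 8 (mod 13): 5·t ≡ 8 − 3 = 5 (mod 13).
    The inverse of 5 mod 13 is 8 (since 5·8 = 40 = 3·13 + 1), so t ≡ 8·5 = 40 ≡ 1 (mod 13).
    Then x = 3 + 5·1 = 8, valid modulo lcm(5, 13) = 65: x ≡ 8 (mod 65).
  Combine with x ≡ 2 (mod 4): since gcd(65, 4) = 1, we get a unique residue mod 260.
    Write x = 8 + 65·t and substitute into x ≡ 2 (mod 4): 65·t ≡ 2 − 8 = -6 (mod 4).
    Reduce coefficients mod 4: 1·t ≡ 2 (mod 4).
    So t ≡ 2 (mod 4).
    Then x = 8 + 65·2 = 138, valid modulo lcm(65, 4) = 260: x ≡ 138 (mod 260).
Verify: 138 mod 5 = 3 ✓, 138 mod 13 = 8 ✓, 138 mod 4 = 2 ✓.

x ≡ 138 (mod 260).


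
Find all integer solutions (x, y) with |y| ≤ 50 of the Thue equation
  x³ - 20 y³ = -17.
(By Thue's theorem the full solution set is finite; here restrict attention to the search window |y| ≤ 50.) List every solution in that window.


The equation is x³ - 20y³ = -17. For fixed y, x³ = 20·y³ − 17, so a solution requires the RHS to be a perfect cube.
Strategy: iterate y from -50 to 50, compute RHS = 20·y³ − 17, and check whether it is a (positive or negative) perfect cube.
Check small values of y:
  y = 0: RHS = -17 is not a perfect cube.
  y = 1: RHS = 3 is not a perfect cube.
  y = -1: RHS = -37 is not a perfect cube.
  y = 2: RHS = 143 is not a perfect cube.
  y = -2: RHS = -177 is not a perfect cube.
  y = 3: RHS = 523 is not a perfect cube.
  y = -3: RHS = -557 is not a perfect cube.
Continuing the search up to |y| = 50 finds no solutions either.
No (x, y) in the scanned range satisfies the equation.

No integer solutions with |y| ≤ 50.


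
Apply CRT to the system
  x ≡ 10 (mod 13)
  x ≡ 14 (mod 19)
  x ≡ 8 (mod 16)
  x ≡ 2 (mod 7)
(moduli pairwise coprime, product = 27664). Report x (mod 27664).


Product of moduli M = 13 · 19 · 16 · 7 = 27664.
Merge one congruence at a time:
  Start: x ≡ 10 (mod 13).
  Combine with x ≡ 14 (mod 19); new modulus lcm = 247.
    Write x = 10 + 13·t and substitute into x ≡ 14 (mod 19): 13·t ≡ 14 − 10 = 4 (mod 19).
    The inverse of 13 mod 19 is 3 (since 13·3 = 39 = 2·19 + 1), so t ≡ 3·4 = 12 ≡ 12 (mod 19).
    Then x = 10 + 13·12 = 166, valid modulo lcm(13, 19) = 247: x ≡ 166 (mod 247).
  Combine with x ≡ 8 (mod 16); new modulus lcm = 3952.
    Write x = 166 + 247·t and substitute into x ≡ 8 (mod 16): 247·t ≡ 8 − 166 = -158 (mod 16).
    Reduce coefficients mod 16: 7·t ≡ 2 (mod 16).
    The inverse of 7 mod 16 is 7 (since 7·7 = 49 = 3·16 + 1), so t ≡ 7·2 = 14 ≡ 14 (mod 16).
    Then x = 166 + 247·14 = 3624, valid modulo lcm(247, 16) = 3952: x ≡ 3624 (mod 3952).
  Combine with x ≡ 2 (mod 7); new modulus lcm = 27664.
    Write x = 3624 + 3952·t and substitute into x ≡ 2 (mod 7): 3952·t ≡ 2 − 3624 = -3622 (mod 7).
    Reduce coefficients mod 7: 4·t ≡ 4 (mod 7).
    The inverse of 4 mod 7 is 2 (since 4·2 = 8 = 1·7 + 1), so t ≡ 2·4 = 8 ≡ 1 (mod 7).
    Then x = 3624 + 3952·1 = 7576, valid modulo lcm(3952, 7) = 27664: x ≡ 7576 (mod 27664).
Verify against each original: 7576 mod 13 = 10, 7576 mod 19 = 14, 7576 mod 16 = 8, 7576 mod 7 = 2.

x ≡ 7576 (mod 27664).


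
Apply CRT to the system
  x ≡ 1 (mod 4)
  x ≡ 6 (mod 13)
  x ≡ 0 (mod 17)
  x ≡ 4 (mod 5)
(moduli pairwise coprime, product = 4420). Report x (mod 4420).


Product of moduli M = 4 · 13 · 17 · 5 = 4420.
Merge one congruence at a time:
  Start: x ≡ 1 (mod 4).
  Combine with x ≡ 6 (mod 13); new modulus lcm = 52.
    Write x = 1 + 4·t and substitute into x ≡ 6 (mod 13): 4·t ≡ 6 − 1 = 5 (mod 13).
    The inverse of 4 mod 13 is 10 (since 4·10 = 40 = 3·13 + 1), so t ≡ 10·5 = 50 ≡ 11 (mod 13).
    Then x = 1 + 4·11 = 45, valid modulo lcm(4, 13) = 52: x ≡ 45 (mod 52).
  Combine with x ≡ 0 (mod 17); new modulus lcm = 884.
    Write x = 45 + 52·t and substitute into x ≡ 0 (mod 17): 52·t ≡ 0 − 45 = -45 (mod 17).
    Reduce coefficients mod 17: 1·t ≡ 6 (mod 17).
    So t ≡ 6 (mod 17).
    Then x = 45 + 52·6 = 357, valid modulo lcm(52, 17) = 884: x ≡ 357 (mod 884).
  Combine with x ≡ 4 (mod 5); new modulus lcm = 4420.
    Write x = 357 + 884·t and substitute into x ≡ 4 (mod 5): 884·t ≡ 4 − 357 = -353 (mod 5).
    Reduce coefficients mod 5: 4·t ≡ 2 (mod 5).
    The inverse of 4 mod 5 is 4 (since 4·4 = 16 = 3·5 + 1), so t ≡ 4·2 = 8 ≡ 3 (mod 5).
    Then x = 357 + 884·3 = 3009, valid modulo lcm(884, 5) = 4420: x ≡ 3009 (mod 4420).
Verify against each original: 3009 mod 4 = 1, 3009 mod 13 = 6, 3009 mod 17 = 0, 3009 mod 5 = 4.

x ≡ 3009 (mod 4420).


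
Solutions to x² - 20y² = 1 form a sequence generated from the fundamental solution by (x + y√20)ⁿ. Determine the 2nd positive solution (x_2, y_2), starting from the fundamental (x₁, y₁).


Step 1: Find the fundamental solution (x₁, y₁) of x² - 20y² = 1.
  Expand √20 as a continued fraction. a₀ = ⌊√20⌋ = 4; iterate m_{k+1} = d_k·a_k − m_k, d_{k+1} = (20 − m_{k+1}²)/d_k, a_{k+1} = ⌊(a₀ + m_{k+1})/d_{k+1}⌋ (starting m₀ = 0, d₀ = 1), with convergents p_k = a_k·p_{k-1} + p_{k-2}, q_k = a_k·q_{k-1} + q_{k-2} (p₋₁ = 1, q₋₁ = 0):
  k = 0: a₀ = 4; p₀/q₀ = 4/1; p₀² − 20·q₀² = 16 − 20 = -4.
  k = 1: m = 4, d = 4, a = ⌊(4 + 4)/4⌋ = 2; p/q = (2·4 + 1)/(2·1 + 0) = 9/2; p² − 20·q² = 81 − 80 = 1.
  The first convergent with p² − 20·q² = 1 gives the fundamental solution (x₁, y₁) = (9, 2).
Step 2: Apply the recurrence (x_{n+1}, y_{n+1}) = (x₁x_n + 20y₁y_n, x₁y_n + y₁x_n) repeatedly.
  From (x_1, y_1) = (9, 2): x_2 = 9·9 + 20·2·2 = 161; y_2 = 9·2 + 2·9 = 36.
Step 3: Verify x_2² - 20·y_2² = 25921 - 25920 = 1 (should be 1). ✓

(x_1, y_1) = (9, 2); (x_2, y_2) = (161, 36).


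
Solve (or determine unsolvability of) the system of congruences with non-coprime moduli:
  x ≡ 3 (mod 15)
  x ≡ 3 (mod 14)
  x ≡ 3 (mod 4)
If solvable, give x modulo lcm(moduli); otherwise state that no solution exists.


Moduli 15, 14, 4 are not pairwise coprime, so CRT works modulo lcm(m_i) when all pairwise compatibility conditions hold.
Pairwise compatibility: gcd(m_i, m_j) must divide a_i - a_j for every pair.
Merge one congruence at a time:
  Start: x ≡ 3 (mod 15).
  Combine with x ≡ 3 (mod 14): gcd(15, 14) = 1; 3 - 3 = 0, which IS divisible by 1, so compatible.
    Write x = 3 + 15·t and substitute into x ≡ 3 (mod 14): 15·t ≡ 3 − 3 = 0 (mod 14).
    Reduce coefficients mod 14: 1·t ≡ 0 (mod 14).
    So t ≡ 0 (mod 14).
    Then x = 3 + 15·0 = 3, valid modulo lcm(15, 14) = 210: x ≡ 3 (mod 210).
  Combine with x ≡ 3 (mod 4): gcd(210, 4) = 2; 3 - 3 = 0, which IS divisible by 2, so compatible.
    Write x = 3 + 210·t and substitute into x ≡ 3 (mod 4): 210·t ≡ 3 − 3 = 0 (mod 4).
    Divide the congruence (and modulus) by g = 2: 105·t ≡ 0 (mod 2).
    Reduce coefficients mod 2: 1·t ≡ 0 (mod 2).
    So t ≡ 0 (mod 2).
    Then x = 3 + 210·0 = 3, valid modulo lcm(210, 4) = 420: x ≡ 3 (mod 420).
Verify: 3 mod 15 = 3, 3 mod 14 = 3, 3 mod 4 = 3.

x ≡ 3 (mod 420).


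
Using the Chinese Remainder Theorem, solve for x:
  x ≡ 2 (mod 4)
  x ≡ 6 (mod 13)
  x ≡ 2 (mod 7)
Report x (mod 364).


Moduli 4, 13, 7 are pairwise coprime; by CRT there is a unique solution modulo M = 4 · 13 · 7 = 364.
Solve pairwise, accumulating the modulus:
  Start with x ≡ 2 (mod 4).
  Combine with x ≡ 6 (mod 13): since gcd(4, 13) = 1, we get a unique residue mod 52.
    Write x = 2 + 4·t and substitute into x ≡ 6 (mod 13): 4·t ≡ 6 − 2 = 4 (mod 13).
    The inverse of 4 mod 13 is 10 (since 4·10 = 40 = 3·13 + 1), so t ≡ 10·4 = 40 ≡ 1 (mod 13).
    Then x = 2 + 4·1 = 6, valid modulo lcm(4, 13) = 52: x ≡ 6 (mod 52).
  Combine with x ≡ 2 (mod 7): since gcd(52, 7) = 1, we get a unique residue mod 364.
    Write x = 6 + 52·t and substitute into x ≡ 2 (mod 7): 52·t ≡ 2 − 6 = -4 (mod 7).
    Reduce coefficients mod 7: 3·t ≡ 3 (mod 7).
    The inverse of 3 mod 7 is 5 (since 3·5 = 15 = 2·7 + 1), so t ≡ 5·3 = 15 ≡ 1 (mod 7).
    Then x = 6 + 52·1 = 58, valid modulo lcm(52, 7) = 364: x ≡ 58 (mod 364).
Verify: 58 mod 4 = 2 ✓, 58 mod 13 = 6 ✓, 58 mod 7 = 2 ✓.

x ≡ 58 (mod 364).


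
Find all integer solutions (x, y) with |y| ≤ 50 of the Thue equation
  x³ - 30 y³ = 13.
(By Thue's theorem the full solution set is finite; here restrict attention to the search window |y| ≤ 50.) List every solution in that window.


The equation is x³ - 30y³ = 13. For fixed y, x³ = 30·y³ + 13, so a solution requires the RHS to be a perfect cube.
Strategy: iterate y from -50 to 50, compute RHS = 30·y³ + 13, and check whether it is a (positive or negative) perfect cube.
Check small values of y:
  y = 0: RHS = 13 is not a perfect cube.
  y = 1: RHS = 43 is not a perfect cube.
  y = -1: RHS = -17 is not a perfect cube.
  y = 2: RHS = 253 is not a perfect cube.
  y = -2: RHS = -227 is not a perfect cube.
  y = 3: RHS = 823 is not a perfect cube.
  y = -3: RHS = -797 is not a perfect cube.
Continuing the search up to |y| = 50 finds no solutions either.
No (x, y) in the scanned range satisfies the equation.

No integer solutions with |y| ≤ 50.


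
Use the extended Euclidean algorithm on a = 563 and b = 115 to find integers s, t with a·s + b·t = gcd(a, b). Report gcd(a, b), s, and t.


Euclidean algorithm on (563, 115) — divide until remainder is 0:
  563 = 4 · 115 + 103
  115 = 1 · 103 + 12
  103 = 8 · 12 + 7
  12 = 1 · 7 + 5
  7 = 1 · 5 + 2
  5 = 2 · 2 + 1
  2 = 2 · 1 + 0
gcd(563, 115) = 1.
Track Bezout coefficients alongside the remainders: start with r₀ = 563 = a·1 + b·0 (s = 1, t = 0) and r₁ = 115 = a·0 + b·1 (s = 0, t = 1); each new remainder r_{k+1} = r_{k-1} − q_k·r_k inherits s_{k+1} = s_{k-1} − q_k·s_k, t_{k+1} = t_{k-1} − q_k·t_k, so r_k = a·s_k + b·t_k at every step:
  q = 4: r = 103, s = 1 − 4·0 = 1, t = 0 − 4·1 = -4  (check: 563·1 + 115·(-4) = 103)
  q = 1: r = 12, s = 0 − 1·1 = -1, t = 1 − 1·(-4) = 5  (check: 563·(-1) + 115·5 = 12)
  q = 8: r = 7, s = 1 − 8·(-1) = 9, t = -4 − 8·5 = -44  (check: 563·9 + 115·(-44) = 7)
  q = 1: r = 5, s = -1 − 1·9 = -10, t = 5 − 1·(-44) = 49  (check: 563·(-10) + 115·49 = 5)
  q = 1: r = 2, s = 9 − 1·(-10) = 19, t = -44 − 1·49 = -93  (check: 563·19 + 115·(-93) = 2)
  q = 2: r = 1, s = -10 − 2·19 = -48, t = 49 − 2·(-93) = 235  (check: 563·(-48) + 115·235 = 1)
The row with r = 1 (the gcd) gives the Bezout coefficients s = -48, t = 235.
Result: 563 · (-48) + 115 · (235) = 1.

gcd(563, 115) = 1; s = -48, t = 235 (check: 563·(-48) + 115·235 = 1).


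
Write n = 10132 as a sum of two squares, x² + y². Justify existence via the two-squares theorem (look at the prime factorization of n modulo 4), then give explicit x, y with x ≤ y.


Step 1: Factor n = 10132 = 2^2 · 17 · 149.
Step 2: Check the mod-4 condition on each prime factor: 2 = 2 (special); 17 ≡ 1 (mod 4), exponent 1; 149 ≡ 1 (mod 4), exponent 1.
All primes ≡ 3 (mod 4) appear to even exponent (or don't appear), so by the two-squares theorem n IS expressible as a sum of two squares.
Step 3: Build a representation. Group n = k² · m with k = 2 and m = 17 · 149 = 2533 (a product of primes ≡ 1 (mod 4)); a representation of m scales to one of n via (k·x)² + (k·y)² = k²(x² + y²). Each prime p ≡ 1 (mod 4) is itself a sum of two squares; find a² by testing p − a² for a perfect square:
  17: 17 − 1² = 16 = 4² ⇒ 17 = 1² + 4².
  149: 149 − 1² = 148, 149 − 2² = 145, 149 − 3² = 140, 149 − 4² = 133, 149 − 5² = 124, 149 − 6² = 113, 149 − 7² = 100 = 10² ⇒ 149 = 7² + 10².
  Combine using the Brahmagupta–Fibonacci identity (a² + b²)(c² + d²) = (ac − bd)² + (ad + bc)² = (ac + bd)² + (ad − bc)²:
  17 · 149 = 2533: from (1² + 4²)(7² + 10²), take (1·7 − 4·10, 1·10 + 4·7) = (7 − 40, 10 + 28) = (-33, 38); dropping signs (only squares matter) gives (33, 38); check 33² + 38² = 1089 + 1444 = 2533 ✓.
  Scale by k = 2: (2·33, 2·38) = (66, 76).
Step 4: Order so x ≤ y and verify: 66² + 76² = 4356 + 5776 = 10132 = n. ✓

n = 10132 = 66² + 76² (one valid representation with x ≤ y).


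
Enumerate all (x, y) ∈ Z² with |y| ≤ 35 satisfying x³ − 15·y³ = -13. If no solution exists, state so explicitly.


The equation is x³ - 15y³ = -13. For fixed y, x³ = 15·y³ − 13, so a solution requires the RHS to be a perfect cube.
Strategy: iterate y from -35 to 35, compute RHS = 15·y³ − 13, and check whether it is a (positive or negative) perfect cube.
Check small values of y:
  y = 0: RHS = -13 is not a perfect cube.
  y = 1: RHS = 2 is not a perfect cube.
  y = -1: RHS = -28 is not a perfect cube.
  y = 2: RHS = 107 is not a perfect cube.
  y = -2: RHS = -133 is not a perfect cube.
  y = 3: RHS = 392 is not a perfect cube.
  y = -3: RHS = -418 is not a perfect cube.
Continuing the search up to |y| = 35 finds no solutions either.
No (x, y) in the scanned range satisfies the equation.

No integer solutions with |y| ≤ 35.


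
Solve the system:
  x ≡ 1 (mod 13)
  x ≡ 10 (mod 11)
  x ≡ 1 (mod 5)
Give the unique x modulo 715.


Moduli 13, 11, 5 are pairwise coprime; by CRT there is a unique solution modulo M = 13 · 11 · 5 = 715.
Solve pairwise, accumulating the modulus:
  Start with x ≡ 1 (mod 13).
  Combine with x ≡ 10 (mod 11): since gcd(13, 11) = 1, we get a unique residue mod 143.
    Write x = 1 + 13·t and substitute into x ≡ 10 (mod 11): 13·t ≡ 10 − 1 = 9 (mod 11).
    Reduce coefficients mod 11: 2·t ≡ 9 (mod 11).
    The inverse of 2 mod 11 is 6 (since 2·6 = 12 = 1·11 + 1), so t ≡ 6·9 = 54 ≡ 10 (mod 11).
    Then x = 1 + 13·10 = 131, valid modulo lcm(13, 11) = 143: x ≡ 131 (mod 143).
  Combine with x ≡ 1 (mod 5): since gcd(143, 5) = 1, we get a unique residue mod 715.
    Write x = 131 + 143·t and substitute into x ≡ 1 (mod 5): 143·t ≡ 1 − 131 = -130 (mod 5).
    Reduce coefficients mod 5: 3·t ≡ 0 (mod 5).
    The inverse of 3 mod 5 is 2 (since 3·2 = 6 = 1·5 + 1), so t ≡ 2·0 = 0 ≡ 0 (mod 5).
    Then x = 131 + 143·0 = 131, valid modulo lcm(143, 5) = 715: x ≡ 131 (mod 715).
Verify: 131 mod 13 = 1 ✓, 131 mod 11 = 10 ✓, 131 mod 5 = 1 ✓.

x ≡ 131 (mod 715).


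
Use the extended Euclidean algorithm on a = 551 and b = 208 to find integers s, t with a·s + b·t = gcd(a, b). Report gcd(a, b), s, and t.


Euclidean algorithm on (551, 208) — divide until remainder is 0:
  551 = 2 · 208 + 135
  208 = 1 · 135 + 73
  135 = 1 · 73 + 62
  73 = 1 · 62 + 11
  62 = 5 · 11 + 7
  11 = 1 · 7 + 4
  7 = 1 · 4 + 3
  4 = 1 · 3 + 1
  3 = 3 · 1 + 0
gcd(551, 208) = 1.
Track Bezout coefficients alongside the remainders: start with r₀ = 551 = a·1 + b·0 (s = 1, t = 0) and r₁ = 208 = a·0 + b·1 (s = 0, t = 1); each new remainder r_{k+1} = r_{k-1} − q_k·r_k inherits s_{k+1} = s_{k-1} − q_k·s_k, t_{k+1} = t_{k-1} − q_k·t_k, so r_k = a·s_k + b·t_k at every step:
  q = 2: r = 135, s = 1 − 2·0 = 1, t = 0 − 2·1 = -2  (check: 551·1 + 208·(-2) = 135)
  q = 1: r = 73, s = 0 − 1·1 = -1, t = 1 − 1·(-2) = 3  (check: 551·(-1) + 208·3 = 73)
  q = 1: r = 62, s = 1 − 1·(-1) = 2, t = -2 − 1·3 = -5  (check: 551·2 + 208·(-5) = 62)
  q = 1: r = 11, s = -1 − 1·2 = -3, t = 3 − 1·(-5) = 8  (check: 551·(-3) + 208·8 = 11)
  q = 5: r = 7, s = 2 − 5·(-3) = 17, t = -5 − 5·8 = -45  (check: 551·17 + 208·(-45) = 7)
  q = 1: r = 4, s = -3 − 1·17 = -20, t = 8 − 1·(-45) = 53  (check: 551·(-20) + 208·53 = 4)
  q = 1: r = 3, s = 17 − 1·(-20) = 37, t = -45 − 1·53 = -98  (check: 551·37 + 208·(-98) = 3)
  q = 1: r = 1, s = -20 − 1·37 = -57, t = 53 − 1·(-98) = 151  (check: 551·(-57) + 208·151 = 1)
The row with r = 1 (the gcd) gives the Bezout coefficients s = -57, t = 151.
Result: 551 · (-57) + 208 · (151) = 1.

gcd(551, 208) = 1; s = -57, t = 151 (check: 551·(-57) + 208·151 = 1).


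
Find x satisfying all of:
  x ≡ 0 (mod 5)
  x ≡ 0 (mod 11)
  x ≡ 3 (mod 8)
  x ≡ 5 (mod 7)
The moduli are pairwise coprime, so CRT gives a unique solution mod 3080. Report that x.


Product of moduli M = 5 · 11 · 8 · 7 = 3080.
Merge one congruence at a time:
  Start: x ≡ 0 (mod 5).
  Combine with x ≡ 0 (mod 11); new modulus lcm = 55.
    Write x = 0 + 5·t and substitute into x ≡ 0 (mod 11): 5·t ≡ 0 − 0 = 0 (mod 11).
    The inverse of 5 mod 11 is 9 (since 5·9 = 45 = 4·11 + 1), so t ≡ 9·0 = 0 ≡ 0 (mod 11).
    Then x = 0 + 5·0 = 0, valid modulo lcm(5, 11) = 55: x ≡ 0 (mod 55).
  Combine with x ≡ 3 (mod 8); new modulus lcm = 440.
    Write x = 0 + 55·t and substitute into x ≡ 3 (mod 8): 55·t ≡ 3 − 0 = 3 (mod 8).
    Reduce coefficients mod 8: 7·t ≡ 3 (mod 8).
    The inverse of 7 mod 8 is 7 (since 7·7 = 49 = 6·8 + 1), so t ≡ 7·3 = 21 ≡ 5 (mod 8).
    Then x = 0 + 55·5 = 275, valid modulo lcm(55, 8) = 440: x ≡ 275 (mod 440).
  Combine with x ≡ 5 (mod 7); new modulus lcm = 3080.
    Write x = 275 + 440·t and substitute into x ≡ 5 (mod 7): 440·t ≡ 5 − 275 = -270 (mod 7).
    Reduce coefficients mod 7: 6·t ≡ 3 (mod 7).
    The inverse of 6 mod 7 is 6 (since 6·6 = 36 = 5·7 + 1), so t ≡ 6·3 = 18 ≡ 4 (mod 7).
    Then x = 275 + 440·4 = 2035, valid modulo lcm(440, 7) = 3080: x ≡ 2035 (mod 3080).
Verify against each original: 2035 mod 5 = 0, 2035 mod 11 = 0, 2035 mod 8 = 3, 2035 mod 7 = 5.

x ≡ 2035 (mod 3080).


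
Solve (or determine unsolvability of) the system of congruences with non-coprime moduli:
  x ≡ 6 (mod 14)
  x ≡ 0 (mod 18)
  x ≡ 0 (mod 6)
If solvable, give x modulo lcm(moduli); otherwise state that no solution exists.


Moduli 14, 18, 6 are not pairwise coprime, so CRT works modulo lcm(m_i) when all pairwise compatibility conditions hold.
Pairwise compatibility: gcd(m_i, m_j) must divide a_i - a_j for every pair.
Merge one congruence at a time:
  Start: x ≡ 6 (mod 14).
  Combine with x ≡ 0 (mod 18): gcd(14, 18) = 2; 0 - 6 = -6, which IS divisible by 2, so compatible.
    Write x = 6 + 14·t and substitute into x ≡ 0 (mod 18): 14·t ≡ 0 − 6 = -6 (mod 18).
    Divide the congruence (and modulus) by g = 2: 7·t ≡ -3 (mod 9).
    Reduce coefficients mod 9: 7·t ≡ 6 (mod 9).
    The inverse of 7 mod 9 is 4 (since 7·4 = 28 = 3·9 + 1), so t ≡ 4·6 = 24 ≡ 6 (mod 9).
    Then x = 6 + 14·6 = 90, valid modulo lcm(14, 18) = 126: x ≡ 90 (mod 126).
  Combine with x ≡ 0 (mod 6): gcd(126, 6) = 6; 0 - 90 = -90, which IS divisible by 6, so compatible.
    Write x = 90 + 126·t and substitute into x ≡ 0 (mod 6): 126·t ≡ 0 − 90 = -90 (mod 6).
    Divide the congruence (and modulus) by g = 6: 21·t ≡ -15 (mod 1).
    Modulo 1 every t works; take t = 0.
    Then x = 90 + 126·0 = 90, valid modulo lcm(126, 6) = 126: x ≡ 90 (mod 126).
Verify: 90 mod 14 = 6, 90 mod 18 = 0, 90 mod 6 = 0.

x ≡ 90 (mod 126).


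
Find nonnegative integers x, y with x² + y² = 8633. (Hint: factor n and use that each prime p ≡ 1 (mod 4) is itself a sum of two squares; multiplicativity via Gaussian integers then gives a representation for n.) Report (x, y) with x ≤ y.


Step 1: Factor n = 8633 = 89 · 97.
Step 2: Check the mod-4 condition on each prime factor: 89 ≡ 1 (mod 4), exponent 1; 97 ≡ 1 (mod 4), exponent 1.
All primes ≡ 3 (mod 4) appear to even exponent (or don't appear), so by the two-squares theorem n IS expressible as a sum of two squares.
Step 3: Build a representation. Here n = 89 · 97 is a product of primes ≡ 1 (mod 4). Each prime p ≡ 1 (mod 4) is itself a sum of two squares; find a² by testing p − a² for a perfect square:
  89: 89 − 1² = 88, 89 − 2² = 85, 89 − 3² = 80, 89 − 4² = 73, 89 − 5² = 64 = 8² ⇒ 89 = 5² + 8².
  97: 97 − 1² = 96, 97 − 2² = 93, 97 − 3² = 88, 97 − 4² = 81 = 9² ⇒ 97 = 4² + 9².
  Combine using the Brahmagupta–Fibonacci identity (a² + b²)(c² + d²) = (ac − bd)² + (ad + bc)² = (ac + bd)² + (ad − bc)²:
  89 · 97 = 8633: from (5² + 8²)(4² + 9²), take (5·4 − 8·9, 5·9 + 8·4) = (20 − 72, 45 + 32) = (-52, 77); dropping signs (only squares matter) gives (52, 77); check 52² + 77² = 2704 + 5929 = 8633 ✓.
Step 4: Order so x ≤ y and verify: 52² + 77² = 2704 + 5929 = 8633 = n. ✓

n = 8633 = 52² + 77² (one valid representation with x ≤ y).


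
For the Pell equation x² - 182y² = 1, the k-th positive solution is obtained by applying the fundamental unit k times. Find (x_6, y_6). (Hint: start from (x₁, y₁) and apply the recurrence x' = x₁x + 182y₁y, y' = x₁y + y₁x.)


Step 1: Find the fundamental solution (x₁, y₁) of x² - 182y² = 1.
  Expand √182 as a continued fraction. a₀ = ⌊√182⌋ = 13; iterate m_{k+1} = d_k·a_k − m_k, d_{k+1} = (182 − m_{k+1}²)/d_k, a_{k+1} = ⌊(a₀ + m_{k+1})/d_{k+1}⌋ (starting m₀ = 0, d₀ = 1), with convergents p_k = a_k·p_{k-1} + p_{k-2}, q_k = a_k·q_{k-1} + q_{k-2} (p₋₁ = 1, q₋₁ = 0):
  k = 0: a₀ = 13; p₀/q₀ = 13/1; p₀² − 182·q₀² = 169 − 182 = -13.
  k = 1: m = 13, d = 13, a = ⌊(13 + 13)/13⌋ = 2; p/q = (2·13 + 1)/(2·1 + 0) = 27/2; p² − 182·q² = 729 − 728 = 1.
  The first convergent with p² − 182·q² = 1 gives the fundamental solution (x₁, y₁) = (27, 2).
Step 2: Apply the recurrence (x_{n+1}, y_{n+1}) = (x₁x_n + 182y₁y_n, x₁y_n + y₁x_n) repeatedly.
  From (x_1, y_1) = (27, 2): x_2 = 27·27 + 182·2·2 = 1457; y_2 = 27·2 + 2·27 = 108.
  From (x_2, y_2) = (1457, 108): x_3 = 27·1457 + 182·2·108 = 78651; y_3 = 27·108 + 2·1457 = 5830.
  From (x_3, y_3) = (78651, 5830): x_4 = 27·78651 + 182·2·5830 = 4245697; y_4 = 27·5830 + 2·78651 = 314712.
  From (x_4, y_4) = (4245697, 314712): x_5 = 27·4245697 + 182·2·314712 = 229188987; y_5 = 27·314712 + 2·4245697 = 16988618.
  From (x_5, y_5) = (229188987, 16988618): x_6 = 27·229188987 + 182·2·16988618 = 12371959601; y_6 = 27·16988618 + 2·229188987 = 917070660.
Step 3: Verify x_6² - 182·y_6² = 153065384368776079201 - 153065384368776079200 = 1 (should be 1). ✓

(x_1, y_1) = (27, 2); (x_6, y_6) = (12371959601, 917070660).


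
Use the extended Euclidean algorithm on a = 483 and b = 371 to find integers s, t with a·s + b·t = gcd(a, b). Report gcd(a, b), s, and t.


Euclidean algorithm on (483, 371) — divide until remainder is 0:
  483 = 1 · 371 + 112
  371 = 3 · 112 + 35
  112 = 3 · 35 + 7
  35 = 5 · 7 + 0
gcd(483, 371) = 7.
Track Bezout coefficients alongside the remainders: start with r₀ = 483 = a·1 + b·0 (s = 1, t = 0) and r₁ = 371 = a·0 + b·1 (s = 0, t = 1); each new remainder r_{k+1} = r_{k-1} − q_k·r_k inherits s_{k+1} = s_{k-1} − q_k·s_k, t_{k+1} = t_{k-1} − q_k·t_k, so r_k = a·s_k + b·t_k at every step:
  q = 1: r = 112, s = 1 − 1·0 = 1, t = 0 − 1·1 = -1  (check: 483·1 + 371·(-1) = 112)
  q = 3: r = 35, s = 0 − 3·1 = -3, t = 1 − 3·(-1) = 4  (check: 483·(-3) + 371·4 = 35)
  q = 3: r = 7, s = 1 − 3·(-3) = 10, t = -1 − 3·4 = -13  (check: 483·10 + 371·(-13) = 7)
The row with r = 7 (the gcd) gives the Bezout coefficients s = 10, t = -13.
Result: 483 · (10) + 371 · (-13) = 7.

gcd(483, 371) = 7; s = 10, t = -13 (check: 483·10 + 371·(-13) = 7).


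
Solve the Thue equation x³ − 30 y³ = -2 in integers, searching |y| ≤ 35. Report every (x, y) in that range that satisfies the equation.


The equation is x³ - 30y³ = -2. For fixed y, x³ = 30·y³ − 2, so a solution requires the RHS to be a perfect cube.
Strategy: iterate y from -35 to 35, compute RHS = 30·y³ − 2, and check whether it is a (positive or negative) perfect cube.
Check small values of y:
  y = 0: RHS = -2 is not a perfect cube.
  y = 1: RHS = 28 is not a perfect cube.
  y = -1: RHS = -32 is not a perfect cube.
  y = 2: RHS = 238 is not a perfect cube.
  y = -2: RHS = -242 is not a perfect cube.
  y = 3: RHS = 808 is not a perfect cube.
  y = -3: RHS = -812 is not a perfect cube.
Continuing the search up to |y| = 35 finds no solutions either.
No (x, y) in the scanned range satisfies the equation.

No integer solutions with |y| ≤ 35.


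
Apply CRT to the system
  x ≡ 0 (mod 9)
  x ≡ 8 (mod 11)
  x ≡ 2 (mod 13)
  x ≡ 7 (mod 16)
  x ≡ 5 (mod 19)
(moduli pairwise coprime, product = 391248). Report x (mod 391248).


Product of moduli M = 9 · 11 · 13 · 16 · 19 = 391248.
Merge one congruence at a time:
  Start: x ≡ 0 (mod 9).
  Combine with x ≡ 8 (mod 11); new modulus lcm = 99.
    Write x = 0 + 9·t and substitute into x ≡ 8 (mod 11): 9·t ≡ 8 − 0 = 8 (mod 11).
    The inverse of 9 mod 11 is 5 (since 9·5 = 45 = 4·11 + 1), so t ≡ 5·8 = 40 ≡ 7 (mod 11).
    Then x = 0 + 9·7 = 63, valid modulo lcm(9, 11) = 99: x ≡ 63 (mod 99).
  Combine with x ≡ 2 (mod 13); new modulus lcm = 1287.
    Write x = 63 + 99·t and substitute into x ≡ 2 (mod 13): 99·t ≡ 2 − 63 = -61 (mod 13).
    Reduce coefficients mod 13: 8·t ≡ 4 (mod 13).
    The inverse of 8 mod 13 is 5 (since 8·5 = 40 = 3·13 + 1), so t ≡ 5·4 = 20 ≡ 7 (mod 13).
    Then x = 63 + 99·7 = 756, valid modulo lcm(99, 13) = 1287: x ≡ 756 (mod 1287).
  Combine with x ≡ 7 (mod 16); new modulus lcm = 20592.
    Write x = 756 + 1287·t and substitute into x ≡ 7 (mod 16): 1287·t ≡ 7 − 756 = -749 (mod 16).
    Reduce coefficients mod 16: 7·t ≡ 3 (mod 16).
    The inverse of 7 mod 16 is 7 (since 7·7 = 49 = 3·16 + 1), so t ≡ 7·3 = 21 ≡ 5 (mod 16).
    Then x = 756 + 1287·5 = 7191, valid modulo lcm(1287, 16) = 20592: x ≡ 7191 (mod 20592).
  Combine with x ≡ 5 (mod 19); new modulus lcm = 391248.
    Write x = 7191 + 20592·t and substitute into x ≡ 5 (mod 19): 20592·t ≡ 5 − 7191 = -7186 (mod 19).
    Reduce coefficients mod 19: 15·t ≡ 15 (mod 19).
    The inverse of 15 mod 19 is 14 (since 15·14 = 210 = 11·19 + 1), so t ≡ 14·15 = 210 ≡ 1 (mod 19).
    Then x = 7191 + 20592·1 = 27783, valid modulo lcm(20592, 19) = 391248: x ≡ 27783 (mod 391248).
Verify against each original: 27783 mod 9 = 0, 27783 mod 11 = 8, 27783 mod 13 = 2, 27783 mod 16 = 7, 27783 mod 19 = 5.

x ≡ 27783 (mod 391248).


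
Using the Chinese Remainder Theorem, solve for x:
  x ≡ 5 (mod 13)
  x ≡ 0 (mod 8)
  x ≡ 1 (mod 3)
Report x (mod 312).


Moduli 13, 8, 3 are pairwise coprime; by CRT there is a unique solution modulo M = 13 · 8 · 3 = 312.
Solve pairwise, accumulating the modulus:
  Start with x ≡ 5 (mod 13).
  Combine with x ≡ 0 (mod 8): since gcd(13, 8) = 1, we get a unique residue mod 104.
    Write x = 5 + 13·t and substitute into x ≡ 0 (mod 8): 13·t ≡ 0 − 5 = -5 (mod 8).
    Reduce coefficients mod 8: 5·t ≡ 3 (mod 8).
    The inverse of 5 mod 8 is 5 (since 5·5 = 25 = 3·8 + 1), so t ≡ 5·3 = 15 ≡ 7 (mod 8).
    Then x = 5 + 13·7 = 96, valid modulo lcm(13, 8) = 104: x ≡ 96 (mod 104).
  Combine with x ≡ 1 (mod 3): since gcd(104, 3) = 1, we get a unique residue mod 312.
    Write x = 96 + 104·t and substitute into x ≡ 1 (mod 3): 104·t ≡ 1 − 96 = -95 (mod 3).
    Reduce coefficients mod 3: 2·t ≡ 1 (mod 3).
    The inverse of 2 mod 3 is 2 (since 2·2 = 4 = 1·3 + 1), so t ≡ 2·1 = 2 ≡ 2 (mod 3).
    Then x = 96 + 104·2 = 304, valid modulo lcm(104, 3) = 312: x ≡ 304 (mod 312).
Verify: 304 mod 13 = 5 ✓, 304 mod 8 = 0 ✓, 304 mod 3 = 1 ✓.

x ≡ 304 (mod 312).


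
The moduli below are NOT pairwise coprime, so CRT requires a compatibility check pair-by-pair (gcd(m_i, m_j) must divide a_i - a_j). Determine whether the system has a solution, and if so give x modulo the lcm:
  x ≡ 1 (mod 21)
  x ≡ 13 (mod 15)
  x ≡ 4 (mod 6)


Moduli 21, 15, 6 are not pairwise coprime, so CRT works modulo lcm(m_i) when all pairwise compatibility conditions hold.
Pairwise compatibility: gcd(m_i, m_j) must divide a_i - a_j for every pair.
Merge one congruence at a time:
  Start: x ≡ 1 (mod 21).
  Combine with x ≡ 13 (mod 15): gcd(21, 15) = 3; 13 - 1 = 12, which IS divisible by 3, so compatible.
    Write x = 1 + 21·t and substitute into x ≡ 13 (mod 15): 21·t ≡ 13 − 1 = 12 (mod 15).
    Divide the congruence (and modulus) by g = 3: 7·t ≡ 4 (mod 5).
    Reduce coefficients mod 5: 2·t ≡ 4 (mod 5).
    The inverse of 2 mod 5 is 3 (since 2·3 = 6 = 1·5 + 1), so t ≡ 3·4 = 12 ≡ 2 (mod 5).
    Then x = 1 + 21·2 = 43, valid modulo lcm(21, 15) = 105: x ≡ 43 (mod 105).
  Combine with x ≡ 4 (mod 6): gcd(105, 6) = 3; 4 - 43 = -39, which IS divisible by 3, so compatible.
    Write x = 43 + 105·t and substitute into x ≡ 4 (mod 6): 105·t ≡ 4 − 43 = -39 (mod 6).
    Divide the congruence (and modulus) by g = 3: 35·t ≡ -13 (mod 2).
    Reduce coefficients mod 2: 1·t ≡ 1 (mod 2).
    So t ≡ 1 (mod 2).
    Then x = 43 + 105·1 = 148, valid modulo lcm(105, 6) = 210: x ≡ 148 (mod 210).
Verify: 148 mod 21 = 1, 148 mod 15 = 13, 148 mod 6 = 4.

x ≡ 148 (mod 210).


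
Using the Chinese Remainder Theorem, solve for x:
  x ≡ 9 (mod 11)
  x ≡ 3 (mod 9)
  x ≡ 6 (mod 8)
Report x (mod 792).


Moduli 11, 9, 8 are pairwise coprime; by CRT there is a unique solution modulo M = 11 · 9 · 8 = 792.
Solve pairwise, accumulating the modulus:
  Start with x ≡ 9 (mod 11).
  Combine with x ≡ 3 (mod 9): since gcd(11, 9) = 1, we get a unique residue mod 99.
    Write x = 9 + 11·t and substitute into x ≡ 3 (mod 9): 11·t ≡ 3 − 9 = -6 (mod 9).
    Reduce coefficients mod 9: 2·t ≡ 3 (mod 9).
    The inverse of 2 mod 9 is 5 (since 2·5 = 10 = 1·9 + 1), so t ≡ 5·3 = 15 ≡ 6 (mod 9).
    Then x = 9 + 11·6 = 75, valid modulo lcm(11, 9) = 99: x ≡ 75 (mod 99).
  Combine with x ≡ 6 (mod 8): since gcd(99, 8) = 1, we get a unique residue mod 792.
    Write x = 75 + 99·t and substitute into x ≡ 6 (mod 8): 99·t ≡ 6 − 75 = -69 (mod 8).
    Reduce coefficients mod 8: 3·t ≡ 3 (mod 8).
    The inverse of 3 mod 8 is 3 (since 3·3 = 9 = 1·8 + 1), so t ≡ 3·3 = 9 ≡ 1 (mod 8).
    Then x = 75 + 99·1 = 174, valid modulo lcm(99, 8) = 792: x ≡ 174 (mod 792).
Verify: 174 mod 11 = 9 ✓, 174 mod 9 = 3 ✓, 174 mod 8 = 6 ✓.

x ≡ 174 (mod 792).


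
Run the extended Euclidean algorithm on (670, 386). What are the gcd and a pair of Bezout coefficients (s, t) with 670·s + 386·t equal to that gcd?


Euclidean algorithm on (670, 386) — divide until remainder is 0:
  670 = 1 · 386 + 284
  386 = 1 · 284 + 102
  284 = 2 · 102 + 80
  102 = 1 · 80 + 22
  80 = 3 · 22 + 14
  22 = 1 · 14 + 8
  14 = 1 · 8 + 6
  8 = 1 · 6 + 2
  6 = 3 · 2 + 0
gcd(670, 386) = 2.
Track Bezout coefficients alongside the remainders: start with r₀ = 670 = a·1 + b·0 (s = 1, t = 0) and r₁ = 386 = a·0 + b·1 (s = 0, t = 1); each new remainder r_{k+1} = r_{k-1} − q_k·r_k inherits s_{k+1} = s_{k-1} − q_k·s_k, t_{k+1} = t_{k-1} − q_k·t_k, so r_k = a·s_k + b·t_k at every step:
  q = 1: r = 284, s = 1 − 1·0 = 1, t = 0 − 1·1 = -1  (check: 670·1 + 386·(-1) = 284)
  q = 1: r = 102, s = 0 − 1·1 = -1, t = 1 − 1·(-1) = 2  (check: 670·(-1) + 386·2 = 102)
  q = 2: r = 80, s = 1 − 2·(-1) = 3, t = -1 − 2·2 = -5  (check: 670·3 + 386·(-5) = 80)
  q = 1: r = 22, s = -1 − 1·3 = -4, t = 2 − 1·(-5) = 7  (check: 670·(-4) + 386·7 = 22)
  q = 3: r = 14, s = 3 − 3·(-4) = 15, t = -5 − 3·7 = -26  (check: 670·15 + 386·(-26) = 14)
  q = 1: r = 8, s = -4 − 1·15 = -19, t = 7 − 1·(-26) = 33  (check: 670·(-19) + 386·33 = 8)
  q = 1: r = 6, s = 15 − 1·(-19) = 34, t = -26 − 1·33 = -59  (check: 670·34 + 386·(-59) = 6)
  q = 1: r = 2, s = -19 − 1·34 = -53, t = 33 − 1·(-59) = 92  (check: 670·(-53) + 386·92 = 2)
The row with r = 2 (the gcd) gives the Bezout coefficients s = -53, t = 92.
Result: 670 · (-53) + 386 · (92) = 2.

gcd(670, 386) = 2; s = -53, t = 92 (check: 670·(-53) + 386·92 = 2).


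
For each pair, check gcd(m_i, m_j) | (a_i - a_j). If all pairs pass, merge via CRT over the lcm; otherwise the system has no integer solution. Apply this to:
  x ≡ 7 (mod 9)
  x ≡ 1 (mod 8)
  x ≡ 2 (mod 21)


Moduli 9, 8, 21 are not pairwise coprime, so CRT works modulo lcm(m_i) when all pairwise compatibility conditions hold.
Pairwise compatibility: gcd(m_i, m_j) must divide a_i - a_j for every pair.
Merge one congruence at a time:
  Start: x ≡ 7 (mod 9).
  Combine with x ≡ 1 (mod 8): gcd(9, 8) = 1; 1 - 7 = -6, which IS divisible by 1, so compatible.
    Write x = 7 + 9·t and substitute into x ≡ 1 (mod 8): 9·t ≡ 1 − 7 = -6 (mod 8).
    Reduce coefficients mod 8: 1·t ≡ 2 (mod 8).
    So t ≡ 2 (mod 8).
    Then x = 7 + 9·2 = 25, valid modulo lcm(9, 8) = 72: x ≡ 25 (mod 72).
  Combine with x ≡ 2 (mod 21): gcd(72, 21) = 3, and 2 - 25 = -23 is NOT divisible by 3.
    ⇒ system is inconsistent (no integer solution).

No solution (the system is inconsistent).


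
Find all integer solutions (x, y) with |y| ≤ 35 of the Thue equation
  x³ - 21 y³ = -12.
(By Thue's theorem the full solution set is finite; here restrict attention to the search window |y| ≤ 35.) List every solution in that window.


The equation is x³ - 21y³ = -12. For fixed y, x³ = 21·y³ − 12, so a solution requires the RHS to be a perfect cube.
Strategy: iterate y from -35 to 35, compute RHS = 21·y³ − 12, and check whether it is a (positive or negative) perfect cube.
Check small values of y:
  y = 0: RHS = -12 is not a perfect cube.
  y = 1: RHS = 9 is not a perfect cube.
  y = -1: RHS = -33 is not a perfect cube.
  y = 2: RHS = 156 is not a perfect cube.
  y = -2: RHS = -180 is not a perfect cube.
  y = 3: RHS = 555 is not a perfect cube.
  y = -3: RHS = -579 is not a perfect cube.
Continuing the search up to |y| = 35 finds no solutions either.
No (x, y) in the scanned range satisfies the equation.

No integer solutions with |y| ≤ 35.


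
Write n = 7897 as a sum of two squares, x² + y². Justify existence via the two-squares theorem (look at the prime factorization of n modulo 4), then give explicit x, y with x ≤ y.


Step 1: Factor n = 7897 = 53 · 149.
Step 2: Check the mod-4 condition on each prime factor: 53 ≡ 1 (mod 4), exponent 1; 149 ≡ 1 (mod 4), exponent 1.
All primes ≡ 3 (mod 4) appear to even exponent (or don't appear), so by the two-squares theorem n IS expressible as a sum of two squares.
Step 3: Build a representation. Here n = 53 · 149 is a product of primes ≡ 1 (mod 4). Each prime p ≡ 1 (mod 4) is itself a sum of two squares; find a² by testing p − a² for a perfect square:
  53: 53 − 1² = 52, 53 − 2² = 49 = 7² ⇒ 53 = 2² + 7².
  149: 149 − 1² = 148, 149 − 2² = 145, 149 − 3² = 140, 149 − 4² = 133, 149 − 5² = 124, 149 − 6² = 113, 149 − 7² = 100 = 10² ⇒ 149 = 7² + 10².
  Combine using the Brahmagupta–Fibonacci identity (a² + b²)(c² + d²) = (ac − bd)² + (ad + bc)² = (ac + bd)² + (ad − bc)²:
  53 · 149 = 7897: from (2² + 7²)(7² + 10²), take (2·7 − 7·10, 2·10 + 7·7) = (14 − 70, 20 + 49) = (-56, 69); dropping signs (only squares matter) gives (56, 69); check 56² + 69² = 3136 + 4761 = 7897 ✓.
Step 4: Order so x ≤ y and verify: 56² + 69² = 3136 + 4761 = 7897 = n. ✓

n = 7897 = 56² + 69² (one valid representation with x ≤ y).


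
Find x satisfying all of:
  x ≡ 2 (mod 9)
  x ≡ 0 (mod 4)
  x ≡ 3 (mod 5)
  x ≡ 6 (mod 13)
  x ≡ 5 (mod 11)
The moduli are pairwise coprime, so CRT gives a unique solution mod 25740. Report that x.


Product of moduli M = 9 · 4 · 5 · 13 · 11 = 25740.
Merge one congruence at a time:
  Start: x ≡ 2 (mod 9).
  Combine with x ≡ 0 (mod 4); new modulus lcm = 36.
    Write x = 2 + 9·t and substitute into x ≡ 0 (mod 4): 9·t ≡ 0 − 2 = -2 (mod 4).
    Reduce coefficients mod 4: 1·t ≡ 2 (mod 4).
    So t ≡ 2 (mod 4).
    Then x = 2 + 9·2 = 20, valid modulo lcm(9, 4) = 36: x ≡ 20 (mod 36).
  Combine with x ≡ 3 (mod 5); new modulus lcm = 180.
    Write x = 20 + 36·t and substitute into x ≡ 3 (mod 5): 36·t ≡ 3 − 20 = -17 (mod 5).
    Reduce coefficients mod 5: 1·t ≡ 3 (mod 5).
    So t ≡ 3 (mod 5).
    Then x = 20 + 36·3 = 128, valid modulo lcm(36, 5) = 180: x ≡ 128 (mod 180).
  Combine with x ≡ 6 (mod 13); new modulus lcm = 2340.
    Write x = 128 + 180·t and substitute into x ≡ 6 (mod 13): 180·t ≡ 6 − 128 = -122 (mod 13).
    Reduce coefficients mod 13: 11·t ≡ 8 (mod 13).
    The inverse of 11 mod 13 is 6 (since 11·6 = 66 = 5·13 + 1), so t ≡ 6·8 = 48 ≡ 9 (mod 13).
    Then x = 128 + 180·9 = 1748, valid modulo lcm(180, 13) = 2340: x ≡ 1748 (mod 2340).
  Combine with x ≡ 5 (mod 11); new modulus lcm = 25740.
    Write x = 1748 + 2340·t and substitute into x ≡ 5 (mod 11): 2340·t ≡ 5 − 1748 = -1743 (mod 11).
    Reduce coefficients mod 11: 8·t ≡ 6 (mod 11).
    The inverse of 8 mod 11 is 7 (since 8·7 = 56 = 5·11 + 1), so t ≡ 7·6 = 42 ≡ 9 (mod 11).
    Then x = 1748 + 2340·9 = 22808, valid modulo lcm(2340, 11) = 25740: x ≡ 22808 (mod 25740).
Verify against each original: 22808 mod 9 = 2, 22808 mod 4 = 0, 22808 mod 5 = 3, 22808 mod 13 = 6, 22808 mod 11 = 5.

x ≡ 22808 (mod 25740).
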